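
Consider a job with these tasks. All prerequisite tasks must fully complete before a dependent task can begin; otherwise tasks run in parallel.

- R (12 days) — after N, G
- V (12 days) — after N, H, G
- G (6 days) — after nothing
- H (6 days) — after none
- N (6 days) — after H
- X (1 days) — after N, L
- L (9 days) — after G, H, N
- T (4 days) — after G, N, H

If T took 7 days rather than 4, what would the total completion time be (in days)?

Baseline: H→N→V = 6+6+12 = 24 → 24 days.
The longest path through T is only 16 days, so T has float 8.
The critical path is still H→N→V; finish is now 24 days.

24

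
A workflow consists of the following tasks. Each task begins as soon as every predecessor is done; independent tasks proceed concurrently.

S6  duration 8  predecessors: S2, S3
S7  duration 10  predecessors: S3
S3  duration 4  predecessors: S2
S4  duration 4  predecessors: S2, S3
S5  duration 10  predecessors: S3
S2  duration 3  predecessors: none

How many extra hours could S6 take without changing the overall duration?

Critical path: S2→S3→S5 = 3+4+10 = 17, so the finish is 17 hours.
Longest path through S6: 15 hours (earliest finish 15, latest finish 17).
So S6 can slip 17 − 15 = 2 hours.

2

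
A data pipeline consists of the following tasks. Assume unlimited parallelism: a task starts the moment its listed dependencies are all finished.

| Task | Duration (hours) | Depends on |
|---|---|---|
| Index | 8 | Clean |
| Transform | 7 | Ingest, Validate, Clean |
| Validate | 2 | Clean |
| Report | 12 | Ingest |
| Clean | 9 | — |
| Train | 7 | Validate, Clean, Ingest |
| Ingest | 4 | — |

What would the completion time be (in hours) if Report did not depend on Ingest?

Original critical path: Clean→Validate→Transform = 9+2+7 = 18 ⇒ 18 hours.
Without Ingest→Report, Report's earliest start moves from 4 to 0.
After: Clean→Validate→Transform = 9+2+7 = 18 → 18 hours.

18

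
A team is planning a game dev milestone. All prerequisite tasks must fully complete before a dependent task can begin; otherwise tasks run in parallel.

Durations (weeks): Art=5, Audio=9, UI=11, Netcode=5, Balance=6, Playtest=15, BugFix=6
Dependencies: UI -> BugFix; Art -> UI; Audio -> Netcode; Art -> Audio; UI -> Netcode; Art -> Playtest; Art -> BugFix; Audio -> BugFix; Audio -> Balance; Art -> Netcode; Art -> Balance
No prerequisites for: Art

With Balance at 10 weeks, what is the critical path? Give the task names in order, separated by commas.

The binding path is Art→UI→BugFix = 5+11+6 = 22; finish at 22 weeks.
Balance has 2 weeks of float (longest path through it is 20).
Now Art→Audio→Balance = 5+9+10 = 24 is longest, so the finish becomes 24 weeks.

Art, Audio, Balance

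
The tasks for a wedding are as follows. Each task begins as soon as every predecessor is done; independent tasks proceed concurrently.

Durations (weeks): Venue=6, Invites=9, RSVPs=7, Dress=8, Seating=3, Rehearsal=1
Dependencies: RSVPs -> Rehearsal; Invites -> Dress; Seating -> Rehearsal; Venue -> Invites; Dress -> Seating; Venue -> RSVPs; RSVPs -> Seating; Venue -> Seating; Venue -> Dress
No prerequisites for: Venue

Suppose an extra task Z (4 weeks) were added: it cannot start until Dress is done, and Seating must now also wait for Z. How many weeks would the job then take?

Originally the job takes 27 weeks.
With Z inserted, Seating now waits for max(RSVPs, Dress, Venue, Z).
New critical path: Venue→Invites→Dress→Z→Seating→Rehearsal = 6+9+8+4+3+1 = 31 ⇒ 31 weeks.

31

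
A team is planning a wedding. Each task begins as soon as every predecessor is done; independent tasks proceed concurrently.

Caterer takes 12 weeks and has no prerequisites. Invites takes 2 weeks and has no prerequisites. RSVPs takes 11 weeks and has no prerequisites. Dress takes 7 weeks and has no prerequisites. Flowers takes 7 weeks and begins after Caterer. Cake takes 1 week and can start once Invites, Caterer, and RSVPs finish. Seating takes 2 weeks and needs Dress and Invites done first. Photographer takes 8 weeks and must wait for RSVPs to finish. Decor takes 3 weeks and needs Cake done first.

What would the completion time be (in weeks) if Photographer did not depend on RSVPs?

Before: longest chain Caterer→Flowers = 12+7 = 19, finish 19.
Without RSVPs→Photographer, Photographer's earliest start moves from 11 to 0.
After: Caterer→Flowers = 12+7 = 19 → 19 weeks.

19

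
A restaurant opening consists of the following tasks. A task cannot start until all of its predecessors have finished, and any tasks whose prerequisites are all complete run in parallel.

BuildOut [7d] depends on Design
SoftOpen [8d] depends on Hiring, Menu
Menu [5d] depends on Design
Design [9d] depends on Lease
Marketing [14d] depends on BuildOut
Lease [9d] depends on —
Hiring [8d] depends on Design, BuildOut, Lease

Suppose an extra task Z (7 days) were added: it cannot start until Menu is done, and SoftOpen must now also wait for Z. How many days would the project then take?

41

Originally the project takes 41 days.
With Z inserted, SoftOpen now waits for max(Hiring, Menu, Z).
New critical path: Lease→Design→BuildOut→Hiring→SoftOpen = 9+9+7+8+8 = 41 ⇒ 41 days.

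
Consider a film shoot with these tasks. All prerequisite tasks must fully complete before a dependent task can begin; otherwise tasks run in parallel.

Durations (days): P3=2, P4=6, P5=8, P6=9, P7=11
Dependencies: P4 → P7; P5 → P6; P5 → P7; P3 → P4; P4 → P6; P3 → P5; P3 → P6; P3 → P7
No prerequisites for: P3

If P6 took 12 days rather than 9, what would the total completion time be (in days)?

22

Actual critical path: P3→P5→P7 = 2+8+11 = 21 ⇒ 21 days.
The longest path through P6 is only 19 days, so P6 has float 2.
The binding chain switches to P3→P5→P6 = 2+8+12 = 22; finish 22 days.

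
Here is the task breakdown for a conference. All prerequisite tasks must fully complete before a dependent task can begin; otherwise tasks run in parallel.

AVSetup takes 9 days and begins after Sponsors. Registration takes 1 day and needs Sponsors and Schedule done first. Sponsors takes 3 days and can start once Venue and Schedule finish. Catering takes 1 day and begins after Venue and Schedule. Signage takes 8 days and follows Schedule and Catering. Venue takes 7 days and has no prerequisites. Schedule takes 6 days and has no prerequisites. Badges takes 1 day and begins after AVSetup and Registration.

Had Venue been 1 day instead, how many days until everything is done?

Baseline: Venue→Sponsors→AVSetup→Badges = 7+3+9+1 = 20 → 20 days.
Venue lies on that path, so at 1 day the path becomes 14 days.
The binding chain switches to Schedule→Sponsors→AVSetup→Badges = 6+3+9+1 = 19; finish 19 days.

19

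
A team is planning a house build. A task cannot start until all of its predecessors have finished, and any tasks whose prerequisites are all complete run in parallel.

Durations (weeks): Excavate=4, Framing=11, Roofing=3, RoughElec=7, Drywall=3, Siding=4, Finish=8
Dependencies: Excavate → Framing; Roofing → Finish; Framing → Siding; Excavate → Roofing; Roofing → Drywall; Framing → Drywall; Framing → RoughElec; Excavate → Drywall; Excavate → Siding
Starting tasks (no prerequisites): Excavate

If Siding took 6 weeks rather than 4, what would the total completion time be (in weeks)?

Actual critical path: Excavate→Framing→RoughElec = 4+11+7 = 22 ⇒ 22 weeks.
Siding is off the critical path — its longest chain is 19 weeks, giving 3 of slack.
The critical path is still Excavate→Framing→RoughElec; finish is now 22 weeks.

22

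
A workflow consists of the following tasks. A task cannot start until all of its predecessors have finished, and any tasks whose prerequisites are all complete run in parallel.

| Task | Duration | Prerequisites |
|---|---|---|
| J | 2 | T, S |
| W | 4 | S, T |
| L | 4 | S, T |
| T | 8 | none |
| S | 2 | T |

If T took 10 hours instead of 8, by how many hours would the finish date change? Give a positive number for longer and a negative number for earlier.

2

Actual critical path: T→S→W = 8+2+4 = 14 ⇒ 14 hours.
T lies on that path, so at 10 hours the path becomes 16 hours.
No other chain overtakes it, so the finish is 16 hours.
Change in finish: 16 − 14 = +2 hours.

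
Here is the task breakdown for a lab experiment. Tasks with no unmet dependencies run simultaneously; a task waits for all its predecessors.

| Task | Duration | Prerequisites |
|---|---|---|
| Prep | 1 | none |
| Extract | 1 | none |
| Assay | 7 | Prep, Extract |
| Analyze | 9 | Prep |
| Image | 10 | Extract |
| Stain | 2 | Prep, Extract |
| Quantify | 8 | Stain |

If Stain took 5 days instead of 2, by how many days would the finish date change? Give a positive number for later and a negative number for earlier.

Critical path before the change: Prep→Stain→Quantify = 1+2+8 = 11 giving 11 days.
Stain is on the critical path; changing it to 5 makes that path 14 days.
No other chain overtakes it, so the finish is 14 days.
Change in finish: 14 − 11 = +3 days.

3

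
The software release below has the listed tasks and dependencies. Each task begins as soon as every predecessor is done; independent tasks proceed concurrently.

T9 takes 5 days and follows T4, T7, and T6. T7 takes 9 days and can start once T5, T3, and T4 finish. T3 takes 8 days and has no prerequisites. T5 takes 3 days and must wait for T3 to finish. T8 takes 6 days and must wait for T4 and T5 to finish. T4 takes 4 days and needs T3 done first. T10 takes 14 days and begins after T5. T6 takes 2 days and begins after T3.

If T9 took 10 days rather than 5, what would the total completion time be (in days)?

The binding path is T3→T4→T7→T9 = 8+4+9+5 = 26; finish at 26 days.
Since T9 is critical, the +5 change carries straight to that chain (now 31 days).
The critical path is still T3→T4→T7→T9; finish is now 31 days.

31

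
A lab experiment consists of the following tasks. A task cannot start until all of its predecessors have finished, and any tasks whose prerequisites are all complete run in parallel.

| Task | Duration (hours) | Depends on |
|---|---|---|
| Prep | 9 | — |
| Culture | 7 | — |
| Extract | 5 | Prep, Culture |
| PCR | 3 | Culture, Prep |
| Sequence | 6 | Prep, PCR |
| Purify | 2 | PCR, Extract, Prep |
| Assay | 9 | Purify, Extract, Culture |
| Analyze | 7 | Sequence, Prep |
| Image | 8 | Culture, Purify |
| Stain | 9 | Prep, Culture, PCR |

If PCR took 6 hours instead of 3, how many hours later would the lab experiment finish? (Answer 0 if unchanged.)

3

Actual critical path: Prep→PCR→Sequence→Analyze = 9+3+6+7 = 25 ⇒ 25 hours.
Since PCR is critical, the +3 change carries straight to that chain (now 28 hours).
The critical path is still Prep→PCR→Sequence→Analyze; finish is now 28 hours.
Change in finish: 28 − 25 = +3 hours.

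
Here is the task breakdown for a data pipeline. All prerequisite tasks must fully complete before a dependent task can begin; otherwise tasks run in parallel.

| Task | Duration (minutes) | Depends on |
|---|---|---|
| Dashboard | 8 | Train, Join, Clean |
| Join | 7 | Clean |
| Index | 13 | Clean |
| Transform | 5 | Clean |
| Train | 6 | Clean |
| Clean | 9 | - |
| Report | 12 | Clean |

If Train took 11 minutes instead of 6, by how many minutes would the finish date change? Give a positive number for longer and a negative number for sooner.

As given, the longest chain is Clean→Join→Dashboard = 9+7+8 = 24, so the finish is 24 minutes.
The longest path through Train is only 23 minutes, so Train has float 1.
The binding chain switches to Clean→Train→Dashboard = 9+11+8 = 28; finish 28 minutes.
Change in finish: 28 − 24 = +4 minutes.

4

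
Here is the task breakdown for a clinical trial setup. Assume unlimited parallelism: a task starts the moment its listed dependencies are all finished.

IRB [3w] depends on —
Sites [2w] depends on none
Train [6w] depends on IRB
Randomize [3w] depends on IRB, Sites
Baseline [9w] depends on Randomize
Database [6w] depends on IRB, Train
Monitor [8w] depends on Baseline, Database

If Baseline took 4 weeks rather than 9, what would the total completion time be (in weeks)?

Baseline: IRB→Randomize→Baseline→Monitor = 3+3+9+8 = 23 → 23 weeks.
Since Baseline is critical, the -5 change carries straight to that chain (now 18 weeks).
New critical path: IRB→Train→Database→Monitor = 3+6+6+8 = 23 ⇒ 23 weeks.

23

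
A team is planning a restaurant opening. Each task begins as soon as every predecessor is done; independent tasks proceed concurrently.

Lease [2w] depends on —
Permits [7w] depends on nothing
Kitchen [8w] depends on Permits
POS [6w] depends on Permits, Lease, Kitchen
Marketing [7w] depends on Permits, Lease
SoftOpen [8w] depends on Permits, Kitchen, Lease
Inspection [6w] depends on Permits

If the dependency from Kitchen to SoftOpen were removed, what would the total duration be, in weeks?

With the dependency in place, Permits→Kitchen→SoftOpen = 7+8+8 = 23 sets the finish at 23 weeks.
Without Kitchen→SoftOpen, SoftOpen's earliest start moves from 15 to 7.
After: Permits→Kitchen→POS = 7+8+6 = 21 → 21 weeks.

21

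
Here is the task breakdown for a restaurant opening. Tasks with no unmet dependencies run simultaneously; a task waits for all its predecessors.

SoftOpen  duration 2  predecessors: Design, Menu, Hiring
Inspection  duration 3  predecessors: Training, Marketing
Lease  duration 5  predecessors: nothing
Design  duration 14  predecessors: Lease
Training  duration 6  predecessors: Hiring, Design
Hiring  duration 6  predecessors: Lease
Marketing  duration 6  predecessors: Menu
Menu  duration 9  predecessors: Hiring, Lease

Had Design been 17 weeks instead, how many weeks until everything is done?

Actual critical path: Lease→Hiring→Menu→Marketing→Inspection = 5+6+9+6+3 = 29 ⇒ 29 weeks.
The longest path through Design is only 28 weeks, so Design has float 1.
Now Lease→Design→Training→Inspection = 5+17+6+3 = 31 is longest, so the finish becomes 31 weeks.

31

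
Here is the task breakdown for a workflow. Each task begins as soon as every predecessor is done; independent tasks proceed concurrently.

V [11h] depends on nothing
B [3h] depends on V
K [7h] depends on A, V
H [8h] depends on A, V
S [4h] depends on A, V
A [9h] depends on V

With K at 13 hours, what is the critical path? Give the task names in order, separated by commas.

V, A, K

As given, the longest chain is V→A→H = 11+9+8 = 28, so the finish is 28 hours.
K is off the critical path — its longest chain is 27 hours, giving 1 of slack.
Now V→A→K = 11+9+13 = 33 is longest, so the finish becomes 33 hours.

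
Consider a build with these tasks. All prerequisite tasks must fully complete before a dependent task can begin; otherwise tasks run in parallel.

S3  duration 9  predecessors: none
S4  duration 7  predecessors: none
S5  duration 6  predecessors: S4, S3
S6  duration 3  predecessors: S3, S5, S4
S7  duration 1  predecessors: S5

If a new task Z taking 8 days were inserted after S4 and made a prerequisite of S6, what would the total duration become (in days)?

18

Originally the job takes 18 days.
With Z inserted, S6 now waits for max(S3, S5, S4, Z).
New critical path: S3→S5→S6 = 9+6+3 = 18 ⇒ 18 days.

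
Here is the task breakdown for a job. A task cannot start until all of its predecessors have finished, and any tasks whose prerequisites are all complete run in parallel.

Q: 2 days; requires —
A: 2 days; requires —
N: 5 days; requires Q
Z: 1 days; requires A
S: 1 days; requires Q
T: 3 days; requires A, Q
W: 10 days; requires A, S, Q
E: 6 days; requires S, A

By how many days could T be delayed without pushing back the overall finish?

Q→S→W = 2+1+10 = 13 sets the makespan at 13 days.
The longest chain containing T totals 5 days.
So T can slip 13 − 5 = 8 days.

8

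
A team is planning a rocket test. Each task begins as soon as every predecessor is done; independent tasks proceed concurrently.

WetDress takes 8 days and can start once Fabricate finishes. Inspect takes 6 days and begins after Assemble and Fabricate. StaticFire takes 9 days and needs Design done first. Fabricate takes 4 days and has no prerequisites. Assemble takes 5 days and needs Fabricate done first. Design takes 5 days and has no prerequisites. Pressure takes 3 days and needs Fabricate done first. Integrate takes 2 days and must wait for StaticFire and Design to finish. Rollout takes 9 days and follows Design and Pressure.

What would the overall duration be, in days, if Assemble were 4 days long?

As given, the longest chain is Design→StaticFire→Integrate = 5+9+2 = 16, so the finish is 16 days.
Assemble is off the critical path — its longest chain is 15 days, giving 1 of slack.
No other chain overtakes it, so the finish is 16 days.

16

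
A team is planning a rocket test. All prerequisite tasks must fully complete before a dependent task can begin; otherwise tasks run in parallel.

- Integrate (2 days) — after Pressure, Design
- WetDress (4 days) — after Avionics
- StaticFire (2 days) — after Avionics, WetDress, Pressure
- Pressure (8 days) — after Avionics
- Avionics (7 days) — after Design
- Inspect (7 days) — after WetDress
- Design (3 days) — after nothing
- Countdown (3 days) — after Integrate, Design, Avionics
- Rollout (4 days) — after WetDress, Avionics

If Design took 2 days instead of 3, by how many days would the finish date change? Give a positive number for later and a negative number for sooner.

The binding path is Design→Avionics→Pressure→Integrate→Countdown = 3+7+8+2+3 = 23; finish at 23 days.
Since Design is critical, the -1 change carries straight to that chain (now 22 days).
That remains the longest chain; total 22 days.
Change in finish: 22 − 23 = -1 days.

-1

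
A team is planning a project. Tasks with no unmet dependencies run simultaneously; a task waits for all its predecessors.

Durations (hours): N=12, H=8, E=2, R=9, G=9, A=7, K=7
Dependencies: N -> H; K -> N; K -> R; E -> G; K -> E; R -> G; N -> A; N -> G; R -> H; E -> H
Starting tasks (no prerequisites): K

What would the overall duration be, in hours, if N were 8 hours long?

25

Baseline: K→N→G = 7+12+9 = 28 → 28 hours.
N is on the critical path; changing it to 8 makes that path 24 hours.
Now K→R→G = 7+9+9 = 25 is longest, so the finish becomes 25 hours.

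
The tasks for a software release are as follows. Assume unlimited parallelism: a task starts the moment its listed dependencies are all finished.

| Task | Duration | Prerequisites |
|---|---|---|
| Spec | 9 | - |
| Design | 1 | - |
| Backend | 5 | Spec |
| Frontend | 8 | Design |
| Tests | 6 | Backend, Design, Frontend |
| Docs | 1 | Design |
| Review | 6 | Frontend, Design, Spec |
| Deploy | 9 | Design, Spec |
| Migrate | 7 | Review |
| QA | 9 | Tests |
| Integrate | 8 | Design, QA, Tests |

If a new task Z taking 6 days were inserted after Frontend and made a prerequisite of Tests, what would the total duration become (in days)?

Originally the plan takes 37 days.
With Z inserted, Tests now waits for max(Backend, Design, Frontend, Z).
New critical path: Design→Frontend→Z→Tests→QA→Integrate = 1+8+6+6+9+8 = 38 ⇒ 38 days.

38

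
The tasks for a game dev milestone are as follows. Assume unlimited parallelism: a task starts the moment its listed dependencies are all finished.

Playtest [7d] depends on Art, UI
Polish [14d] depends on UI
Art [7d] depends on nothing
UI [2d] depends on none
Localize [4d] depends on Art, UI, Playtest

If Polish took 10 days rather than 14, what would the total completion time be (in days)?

18

As given, the longest chain is Art→Playtest→Localize = 7+7+4 = 18, so the finish is 18 days.
The longest path through Polish is only 16 days, so Polish has float 2.
No other chain overtakes it, so the finish is 18 days.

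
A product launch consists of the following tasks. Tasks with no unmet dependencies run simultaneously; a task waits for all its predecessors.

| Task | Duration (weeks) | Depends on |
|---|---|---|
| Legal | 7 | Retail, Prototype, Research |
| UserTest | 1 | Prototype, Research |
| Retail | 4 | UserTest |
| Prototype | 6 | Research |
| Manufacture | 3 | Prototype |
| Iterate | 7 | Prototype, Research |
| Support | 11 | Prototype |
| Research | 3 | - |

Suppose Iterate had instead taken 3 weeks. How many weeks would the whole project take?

21

As given, the longest chain is Research→Prototype→UserTest→Retail→Legal = 3+6+1+4+7 = 21, so the finish is 21 weeks.
Iterate has 5 weeks of float (longest path through it is 16).
That remains the longest chain; total 21 weeks.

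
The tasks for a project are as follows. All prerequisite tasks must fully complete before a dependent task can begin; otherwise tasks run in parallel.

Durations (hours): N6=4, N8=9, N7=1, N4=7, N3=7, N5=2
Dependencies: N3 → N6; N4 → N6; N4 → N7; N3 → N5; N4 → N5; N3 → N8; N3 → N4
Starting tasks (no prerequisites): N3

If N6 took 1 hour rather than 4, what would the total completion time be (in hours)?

Actual critical path: N3→N4→N6 = 7+7+4 = 18 ⇒ 18 hours.
N6 is on the critical path; changing it to 1 makes that path 15 hours.
New critical path: N3→N4→N5 = 7+7+2 = 16 ⇒ 16 hours.

16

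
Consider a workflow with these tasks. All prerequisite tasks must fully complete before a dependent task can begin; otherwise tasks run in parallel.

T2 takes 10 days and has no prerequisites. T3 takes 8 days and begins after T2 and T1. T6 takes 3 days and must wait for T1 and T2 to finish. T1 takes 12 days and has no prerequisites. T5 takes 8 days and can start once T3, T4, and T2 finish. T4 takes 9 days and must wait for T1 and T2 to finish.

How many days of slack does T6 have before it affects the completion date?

14

T1→T4→T5 = 12+9+8 = 29 sets the makespan at 29 days.
The longest chain containing T6 totals 15 days.
Float = 29 − 15 = 14.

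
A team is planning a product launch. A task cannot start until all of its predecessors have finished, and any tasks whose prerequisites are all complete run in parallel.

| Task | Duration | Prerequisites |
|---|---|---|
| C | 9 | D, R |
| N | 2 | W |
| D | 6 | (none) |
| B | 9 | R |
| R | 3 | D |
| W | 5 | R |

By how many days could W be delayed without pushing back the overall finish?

2

Critical path: D→R→B = 6+3+9 = 18, so the finish is 18 days.
Longest path through W: 16 days (earliest finish 14, latest finish 16).
So W can slip 16 − 14 = 2 days.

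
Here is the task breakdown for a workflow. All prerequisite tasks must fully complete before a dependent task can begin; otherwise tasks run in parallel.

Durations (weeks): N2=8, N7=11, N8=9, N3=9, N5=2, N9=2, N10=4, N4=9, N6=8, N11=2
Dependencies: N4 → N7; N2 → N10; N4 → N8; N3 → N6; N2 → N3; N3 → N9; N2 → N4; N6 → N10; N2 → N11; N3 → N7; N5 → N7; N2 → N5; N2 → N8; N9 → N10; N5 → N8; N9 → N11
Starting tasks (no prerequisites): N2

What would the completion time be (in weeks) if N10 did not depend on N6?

28

Before: longest chain N2→N3→N6→N10 = 8+9+8+4 = 29, finish 29.
Without N6→N10, N10's earliest start moves from 25 to 19.
The longest chain is now N2→N3→N7 = 8+9+11 = 28, so the workflow takes 28 weeks.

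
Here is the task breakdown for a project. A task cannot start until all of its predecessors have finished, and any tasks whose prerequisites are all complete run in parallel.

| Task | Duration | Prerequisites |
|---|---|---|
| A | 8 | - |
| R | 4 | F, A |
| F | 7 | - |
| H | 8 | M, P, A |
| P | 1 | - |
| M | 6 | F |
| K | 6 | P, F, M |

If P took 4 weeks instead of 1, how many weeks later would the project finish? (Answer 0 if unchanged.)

0

As given, the longest chain is F→M→H = 7+6+8 = 21, so the finish is 21 weeks.
P is off the critical path — its longest chain is 9 weeks, giving 12 of slack.
The critical path is still F→M→H; finish is now 21 weeks.
Change in finish: 21 − 21 = +0 weeks.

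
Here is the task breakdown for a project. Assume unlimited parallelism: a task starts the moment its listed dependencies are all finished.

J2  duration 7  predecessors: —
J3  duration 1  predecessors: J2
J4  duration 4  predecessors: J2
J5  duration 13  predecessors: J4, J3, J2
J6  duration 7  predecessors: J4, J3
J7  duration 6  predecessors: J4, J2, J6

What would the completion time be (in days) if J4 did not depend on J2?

With the dependency in place, J2→J4→J5 = 7+4+13 = 24 sets the finish at 24 days.
Without J2→J4, J4's earliest start moves from 7 to 0.
The longest chain is now J2→J3→J5 = 7+1+13 = 21, so the schedule takes 21 days.

21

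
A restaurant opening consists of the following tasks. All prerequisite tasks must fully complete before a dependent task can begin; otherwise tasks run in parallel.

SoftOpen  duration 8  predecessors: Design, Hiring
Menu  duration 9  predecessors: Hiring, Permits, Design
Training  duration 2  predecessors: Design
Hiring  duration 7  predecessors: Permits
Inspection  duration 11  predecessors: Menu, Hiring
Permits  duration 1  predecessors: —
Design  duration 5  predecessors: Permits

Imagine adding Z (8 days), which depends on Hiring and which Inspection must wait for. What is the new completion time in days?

28

Originally the restaurant opening takes 28 days.
With Z inserted, Inspection now waits for max(Menu, Hiring, Z).
New critical path: Permits→Hiring→Menu→Inspection = 1+7+9+11 = 28 ⇒ 28 days.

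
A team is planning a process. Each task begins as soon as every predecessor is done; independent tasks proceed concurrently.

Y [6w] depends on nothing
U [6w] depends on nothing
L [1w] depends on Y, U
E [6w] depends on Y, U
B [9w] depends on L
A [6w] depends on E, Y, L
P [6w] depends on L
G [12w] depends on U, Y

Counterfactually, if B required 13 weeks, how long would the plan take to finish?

The binding path is Y→E→A = 6+6+6 = 18; finish at 18 weeks.
The longest path through B is only 16 weeks, so B has float 2.
Now Y→L→B = 6+1+13 = 20 is longest, so the finish becomes 20 weeks.

20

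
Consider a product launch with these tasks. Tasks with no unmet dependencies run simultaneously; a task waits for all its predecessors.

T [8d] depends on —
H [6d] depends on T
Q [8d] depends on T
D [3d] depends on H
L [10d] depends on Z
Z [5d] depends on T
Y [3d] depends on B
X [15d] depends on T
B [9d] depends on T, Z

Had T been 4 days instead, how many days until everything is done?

Actual critical path: T→Z→B→Y = 8+5+9+3 = 25 ⇒ 25 days.
Since T is critical, the -4 change carries straight to that chain (now 21 days).
No other chain overtakes it, so the finish is 21 days.

21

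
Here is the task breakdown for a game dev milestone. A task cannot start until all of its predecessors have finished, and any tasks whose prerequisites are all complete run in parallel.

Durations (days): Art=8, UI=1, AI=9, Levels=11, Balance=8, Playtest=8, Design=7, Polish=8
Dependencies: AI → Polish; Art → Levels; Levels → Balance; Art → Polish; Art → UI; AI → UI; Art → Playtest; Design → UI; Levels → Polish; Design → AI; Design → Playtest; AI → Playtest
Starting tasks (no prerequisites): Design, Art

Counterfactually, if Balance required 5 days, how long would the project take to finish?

27

As given, the longest chain is Art→Levels→Balance = 8+11+8 = 27, so the finish is 27 days.
Balance is on the critical path; changing it to 5 makes that path 24 days.
The binding chain switches to Art→Levels→Polish = 8+11+8 = 27; finish 27 days.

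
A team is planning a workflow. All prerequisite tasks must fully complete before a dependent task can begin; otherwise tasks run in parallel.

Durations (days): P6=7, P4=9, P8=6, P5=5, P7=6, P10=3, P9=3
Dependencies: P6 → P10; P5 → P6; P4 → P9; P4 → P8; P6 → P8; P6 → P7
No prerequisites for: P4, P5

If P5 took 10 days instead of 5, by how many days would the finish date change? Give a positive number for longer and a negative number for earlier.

As given, the longest chain is P5→P6→P7 = 5+7+6 = 18, so the finish is 18 days.
Since P5 is critical, the +5 change carries straight to that chain (now 23 days).
No other chain overtakes it, so the finish is 23 days.
Change in finish: 23 − 18 = +5 days.

5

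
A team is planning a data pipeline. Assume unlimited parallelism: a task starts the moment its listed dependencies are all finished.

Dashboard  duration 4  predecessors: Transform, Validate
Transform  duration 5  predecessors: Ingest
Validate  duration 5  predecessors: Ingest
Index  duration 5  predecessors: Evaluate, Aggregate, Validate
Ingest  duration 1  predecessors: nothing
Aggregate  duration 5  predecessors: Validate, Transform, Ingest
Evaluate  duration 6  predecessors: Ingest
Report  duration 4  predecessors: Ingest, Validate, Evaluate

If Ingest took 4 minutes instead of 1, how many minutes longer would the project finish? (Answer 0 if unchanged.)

As given, the longest chain is Ingest→Validate→Aggregate→Index = 1+5+5+5 = 16, so the finish is 16 minutes.
Since Ingest is critical, the +3 change carries straight to that chain (now 19 minutes).
No other chain overtakes it, so the finish is 19 minutes.
Change in finish: 19 − 16 = +3 minutes.

3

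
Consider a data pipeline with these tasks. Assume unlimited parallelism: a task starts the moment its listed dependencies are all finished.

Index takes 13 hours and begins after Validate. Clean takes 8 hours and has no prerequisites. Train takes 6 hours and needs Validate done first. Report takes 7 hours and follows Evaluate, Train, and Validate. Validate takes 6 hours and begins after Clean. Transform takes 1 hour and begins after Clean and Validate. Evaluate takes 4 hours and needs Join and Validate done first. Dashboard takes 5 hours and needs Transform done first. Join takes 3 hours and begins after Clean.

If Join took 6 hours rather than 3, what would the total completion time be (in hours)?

27

As given, the longest chain is Clean→Validate→Train→Report = 8+6+6+7 = 27, so the finish is 27 hours.
The longest path through Join is only 22 hours, so Join has float 5.
The critical path is still Clean→Validate→Train→Report; finish is now 27 hours.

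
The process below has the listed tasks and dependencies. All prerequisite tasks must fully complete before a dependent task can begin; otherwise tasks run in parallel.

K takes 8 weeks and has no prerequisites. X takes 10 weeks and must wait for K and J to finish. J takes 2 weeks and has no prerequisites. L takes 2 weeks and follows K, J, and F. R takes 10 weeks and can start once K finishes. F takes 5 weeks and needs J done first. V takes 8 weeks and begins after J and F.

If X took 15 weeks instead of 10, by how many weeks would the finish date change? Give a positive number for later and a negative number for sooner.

5

Baseline: K→X = 8+10 = 18 → 18 weeks.
X lies on that path, so at 15 weeks the path becomes 23 weeks.
No other chain overtakes it, so the finish is 23 weeks.
Change in finish: 23 − 18 = +5 weeks.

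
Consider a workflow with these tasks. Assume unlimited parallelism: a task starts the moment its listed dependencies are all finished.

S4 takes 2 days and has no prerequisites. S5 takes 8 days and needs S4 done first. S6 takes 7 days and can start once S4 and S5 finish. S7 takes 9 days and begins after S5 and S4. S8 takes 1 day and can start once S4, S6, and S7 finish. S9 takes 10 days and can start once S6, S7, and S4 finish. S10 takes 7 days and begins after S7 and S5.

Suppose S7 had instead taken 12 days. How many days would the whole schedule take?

Actual critical path: S4→S5→S7→S9 = 2+8+9+10 = 29 ⇒ 29 days.
Since S7 is critical, the +3 change carries straight to that chain (now 32 days).
No other chain overtakes it, so the finish is 32 days.

32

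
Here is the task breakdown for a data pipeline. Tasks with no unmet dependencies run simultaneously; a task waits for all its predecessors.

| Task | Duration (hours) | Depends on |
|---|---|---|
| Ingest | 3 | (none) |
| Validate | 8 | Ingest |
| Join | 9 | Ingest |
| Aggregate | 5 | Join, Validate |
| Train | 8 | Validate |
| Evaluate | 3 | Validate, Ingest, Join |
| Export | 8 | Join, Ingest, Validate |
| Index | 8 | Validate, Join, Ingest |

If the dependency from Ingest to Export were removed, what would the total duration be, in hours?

20

With the dependency in place, Ingest→Join→Export = 3+9+8 = 20 sets the finish at 20 hours.
Dropping Ingest→Export doesn't change Export's earliest start (12); another predecessor still binds.
New critical path: Ingest→Join→Export = 3+9+8 = 20 ⇒ 20 hours.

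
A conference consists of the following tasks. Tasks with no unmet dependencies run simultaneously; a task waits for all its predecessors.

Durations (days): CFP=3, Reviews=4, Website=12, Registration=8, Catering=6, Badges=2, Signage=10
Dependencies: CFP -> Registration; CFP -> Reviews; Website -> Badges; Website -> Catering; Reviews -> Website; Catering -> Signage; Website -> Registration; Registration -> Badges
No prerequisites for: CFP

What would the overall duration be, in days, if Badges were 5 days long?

As given, the longest chain is CFP→Reviews→Website→Catering→Signage = 3+4+12+6+10 = 35, so the finish is 35 days.
Badges is off the critical path — its longest chain is 29 days, giving 6 of slack.
The critical path is still CFP→Reviews→Website→Catering→Signage; finish is now 35 days.

35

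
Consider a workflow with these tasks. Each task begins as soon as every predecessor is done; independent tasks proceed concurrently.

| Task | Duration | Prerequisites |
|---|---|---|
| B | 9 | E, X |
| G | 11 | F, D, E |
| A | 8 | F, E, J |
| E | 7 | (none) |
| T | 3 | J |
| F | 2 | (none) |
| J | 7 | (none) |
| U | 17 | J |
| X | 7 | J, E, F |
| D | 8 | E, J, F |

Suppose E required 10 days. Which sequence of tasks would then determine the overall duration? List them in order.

Baseline: E→D→G = 7+8+11 = 26 → 26 days.
Since E is critical, the +3 change carries straight to that chain (now 29 days).
No other chain overtakes it, so the finish is 29 days.

E, D, G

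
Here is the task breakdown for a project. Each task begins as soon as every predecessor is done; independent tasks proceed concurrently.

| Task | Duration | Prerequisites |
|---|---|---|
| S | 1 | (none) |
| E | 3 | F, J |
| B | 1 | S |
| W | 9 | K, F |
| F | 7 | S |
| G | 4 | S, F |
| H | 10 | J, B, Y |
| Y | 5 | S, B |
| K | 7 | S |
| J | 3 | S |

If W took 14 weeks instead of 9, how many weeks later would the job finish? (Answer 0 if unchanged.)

5

The binding path is S→F→W = 1+7+9 = 17; finish at 17 weeks.
W lies on that path, so at 14 weeks the path becomes 22 weeks.
The critical path is still S→F→W; finish is now 22 weeks.
Change in finish: 22 − 17 = +5 weeks.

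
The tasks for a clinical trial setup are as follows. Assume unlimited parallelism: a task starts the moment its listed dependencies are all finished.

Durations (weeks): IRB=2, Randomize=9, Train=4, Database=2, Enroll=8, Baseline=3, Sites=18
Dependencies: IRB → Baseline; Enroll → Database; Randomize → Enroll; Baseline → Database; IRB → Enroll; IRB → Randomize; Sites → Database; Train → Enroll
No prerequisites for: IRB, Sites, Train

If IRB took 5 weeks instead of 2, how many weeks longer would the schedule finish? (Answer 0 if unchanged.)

3

Baseline: IRB→Randomize→Enroll→Database = 2+9+8+2 = 21 → 21 weeks.
IRB lies on that path, so at 5 weeks the path becomes 24 weeks.
No other chain overtakes it, so the finish is 24 weeks.
Change in finish: 24 − 21 = +3 weeks.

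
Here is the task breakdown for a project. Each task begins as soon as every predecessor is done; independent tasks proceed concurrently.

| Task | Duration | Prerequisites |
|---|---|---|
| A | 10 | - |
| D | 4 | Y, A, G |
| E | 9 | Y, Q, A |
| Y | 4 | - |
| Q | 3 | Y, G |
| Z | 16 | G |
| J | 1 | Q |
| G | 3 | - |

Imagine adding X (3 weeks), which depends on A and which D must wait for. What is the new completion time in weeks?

Originally the plan takes 19 weeks.
With X inserted, D now waits for max(Y, A, G, X).
New critical path: A→E = 10+9 = 19 ⇒ 19 weeks.

19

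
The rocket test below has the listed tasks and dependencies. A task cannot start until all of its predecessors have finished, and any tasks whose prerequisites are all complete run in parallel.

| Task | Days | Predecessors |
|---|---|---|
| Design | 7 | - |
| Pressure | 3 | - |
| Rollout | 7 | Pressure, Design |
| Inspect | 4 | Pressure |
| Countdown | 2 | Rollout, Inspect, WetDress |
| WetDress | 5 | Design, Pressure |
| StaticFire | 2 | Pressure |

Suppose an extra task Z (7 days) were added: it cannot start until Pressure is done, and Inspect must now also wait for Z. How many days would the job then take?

16

Originally the job takes 16 days.
With Z inserted, Inspect now waits for max(Pressure, Z).
New critical path: Design→Rollout→Countdown = 7+7+2 = 16 ⇒ 16 days.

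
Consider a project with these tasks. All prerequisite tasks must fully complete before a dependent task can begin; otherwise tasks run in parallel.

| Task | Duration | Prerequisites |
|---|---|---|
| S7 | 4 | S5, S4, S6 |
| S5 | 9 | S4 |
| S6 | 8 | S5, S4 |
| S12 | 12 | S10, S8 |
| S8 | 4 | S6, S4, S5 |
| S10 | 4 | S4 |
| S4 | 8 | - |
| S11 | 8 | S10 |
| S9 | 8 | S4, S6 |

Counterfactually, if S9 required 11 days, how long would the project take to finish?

Baseline: S4→S5→S6→S8→S12 = 8+9+8+4+12 = 41 → 41 days.
S9 has 8 days of float (longest path through it is 33).
That remains the longest chain; total 41 days.

41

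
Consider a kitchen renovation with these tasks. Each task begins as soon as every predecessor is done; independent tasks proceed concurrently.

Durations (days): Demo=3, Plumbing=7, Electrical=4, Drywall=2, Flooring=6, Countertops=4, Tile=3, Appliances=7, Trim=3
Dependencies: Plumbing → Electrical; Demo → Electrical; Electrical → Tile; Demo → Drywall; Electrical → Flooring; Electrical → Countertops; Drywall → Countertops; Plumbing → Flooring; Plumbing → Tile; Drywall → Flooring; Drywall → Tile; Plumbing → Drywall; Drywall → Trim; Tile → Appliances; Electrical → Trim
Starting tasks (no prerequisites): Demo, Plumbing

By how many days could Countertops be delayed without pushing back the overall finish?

6

The longest chain is Plumbing→Electrical→Tile→Appliances = 7+4+3+7 = 21; overall finish 21 days.
Countertops finishes as early as 15 and must finish by 21.
Float = 21 − 15 = 6.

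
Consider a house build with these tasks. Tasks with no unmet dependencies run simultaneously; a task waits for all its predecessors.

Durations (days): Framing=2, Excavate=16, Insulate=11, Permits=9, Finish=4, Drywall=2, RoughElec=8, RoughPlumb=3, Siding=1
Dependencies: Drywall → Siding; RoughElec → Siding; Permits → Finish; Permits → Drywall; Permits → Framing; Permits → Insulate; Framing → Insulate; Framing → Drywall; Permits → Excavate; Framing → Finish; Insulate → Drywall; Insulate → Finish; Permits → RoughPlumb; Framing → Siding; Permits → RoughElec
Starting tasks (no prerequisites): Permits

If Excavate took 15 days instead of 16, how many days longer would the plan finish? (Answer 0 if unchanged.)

0

Baseline: Permits→Framing→Insulate→Finish = 9+2+11+4 = 26 → 26 days.
The longest path through Excavate is only 25 days, so Excavate has float 1.
That remains the longest chain; total 26 days.
Change in finish: 26 − 26 = +0 days.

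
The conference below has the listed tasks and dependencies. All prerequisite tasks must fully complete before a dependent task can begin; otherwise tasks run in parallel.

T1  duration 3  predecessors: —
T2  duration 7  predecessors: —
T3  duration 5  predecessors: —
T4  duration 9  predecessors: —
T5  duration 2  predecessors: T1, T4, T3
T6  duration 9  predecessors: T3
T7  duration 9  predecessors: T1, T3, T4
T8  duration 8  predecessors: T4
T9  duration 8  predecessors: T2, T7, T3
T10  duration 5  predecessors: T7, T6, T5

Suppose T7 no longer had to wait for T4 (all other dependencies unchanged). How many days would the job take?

22

Original critical path: T4→T7→T9 = 9+9+8 = 26 ⇒ 26 days.
Without T4→T7, T7's earliest start moves from 9 to 5.
After: T3→T7→T9 = 5+9+8 = 22 → 22 days.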